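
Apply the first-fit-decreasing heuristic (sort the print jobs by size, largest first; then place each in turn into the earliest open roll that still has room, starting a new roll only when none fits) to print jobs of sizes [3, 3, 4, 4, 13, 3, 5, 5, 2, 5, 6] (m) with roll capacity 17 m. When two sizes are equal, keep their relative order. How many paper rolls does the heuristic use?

4

Sorted descending: 13, 6, 5, 5, 5, 4, 4, 3, 3, 3, 2.
  13 → roll 1 (new)  [load 13/17]
  6 → roll 2 (new)  [load 6/17]
  5 → roll 2  [load 11/17]
  5 → roll 2  [load 16/17]
  5 → roll 3 (new)  [load 5/17]
  4 → roll 1  [load 17/17]
  4 → roll 3  [load 9/17]
  3 → roll 3  [load 12/17]
  3 → roll 3  [load 15/17]
  3 → roll 4 (new)  [load 3/17]
  2 → roll 3  [load 17/17]
4 paper rolls opened.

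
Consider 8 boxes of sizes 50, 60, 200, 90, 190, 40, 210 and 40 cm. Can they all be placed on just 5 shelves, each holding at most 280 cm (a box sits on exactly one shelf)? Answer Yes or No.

Yes

A valid assignment using 4 shelves:
  shelf 1: 210 + 60 = 270
  shelf 2: 200 + 50 = 250
  shelf 3: 190 + 90 = 280
  shelf 4: 40 + 40 = 80
That uses only 4 ≤ 5, so 5 shelves are enough.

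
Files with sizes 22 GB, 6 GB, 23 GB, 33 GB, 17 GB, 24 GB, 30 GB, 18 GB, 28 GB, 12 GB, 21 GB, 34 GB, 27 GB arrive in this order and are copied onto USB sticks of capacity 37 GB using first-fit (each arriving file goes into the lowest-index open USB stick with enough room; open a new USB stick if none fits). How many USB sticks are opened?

  22 → USB stick 1 (new)  [load 22/37]
  6 → USB stick 1  [load 28/37]
  23 → USB stick 2 (new)  [load 23/37]
  33 → USB stick 3 (new)  [load 33/37]
  17 → USB stick 4 (new)  [load 17/37]
  24 → USB stick 5 (new)  [load 24/37]
  30 → USB stick 6 (new)  [load 30/37]
  18 → USB stick 4  [load 35/37]
  28 → USB stick 7 (new)  [load 28/37]
  12 → USB stick 2  [load 35/37]
  21 → USB stick 8 (new)  [load 21/37]
  34 → USB stick 9 (new)  [load 34/37]
  27 → USB stick 10 (new)  [load 27/37]
10 USB sticks opened.

10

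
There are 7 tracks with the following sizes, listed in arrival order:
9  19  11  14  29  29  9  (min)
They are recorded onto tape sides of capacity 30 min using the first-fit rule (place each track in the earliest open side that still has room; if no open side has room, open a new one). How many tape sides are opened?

  9 → side 1 (new)  [load 9/30]
  19 → side 1  [load 28/30]
  11 → side 2 (new)  [load 11/30]
  14 → side 2  [load 25/30]
  29 → side 3 (new)  [load 29/30]
  29 → side 4 (new)  [load 29/30]
  9 → side 5 (new)  [load 9/30]
5 tape sides opened.

5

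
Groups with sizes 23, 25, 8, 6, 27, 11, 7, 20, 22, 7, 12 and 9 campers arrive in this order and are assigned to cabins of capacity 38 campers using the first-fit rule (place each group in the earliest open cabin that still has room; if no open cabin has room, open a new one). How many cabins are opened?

5

  23 → cabin 1 (new)  [load 23/38]
  25 → cabin 2 (new)  [load 25/38]
  8 → cabin 1  [load 31/38]
  6 → cabin 1  [load 37/38]
  27 → cabin 3 (new)  [load 27/38]
  11 → cabin 2  [load 36/38]
  7 → cabin 3  [load 34/38]
  20 → cabin 4 (new)  [load 20/38]
  22 → cabin 5 (new)  [load 22/38]
  7 → cabin 4  [load 27/38]
  12 → cabin 5  [load 34/38]
  9 → cabin 4  [load 36/38]
5 cabins opened.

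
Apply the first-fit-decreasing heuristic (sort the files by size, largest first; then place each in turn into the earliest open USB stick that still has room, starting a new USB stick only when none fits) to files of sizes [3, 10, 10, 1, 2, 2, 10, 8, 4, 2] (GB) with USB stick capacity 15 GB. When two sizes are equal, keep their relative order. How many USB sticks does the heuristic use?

4

Sorted descending: 10, 10, 10, 8, 4, 3, 2, 2, 2, 1.
  10 → USB stick 1 (new)  [load 10/15]
  10 → USB stick 2 (new)  [load 10/15]
  10 → USB stick 3 (new)  [load 10/15]
  8 → USB stick 4 (new)  [load 8/15]
  4 → USB stick 1  [load 14/15]
  3 → USB stick 2  [load 13/15]
  2 → USB stick 2  [load 15/15]
  2 → USB stick 3  [load 12/15]
  2 → USB stick 3  [load 14/15]
  1 → USB stick 1  [load 15/15]
4 USB sticks opened.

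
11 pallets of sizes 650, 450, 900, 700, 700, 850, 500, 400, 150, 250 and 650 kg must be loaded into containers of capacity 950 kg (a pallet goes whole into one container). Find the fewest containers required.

Total = 900 + 850 + 700 + 700 + 650 + 650 + 500 + 450 + 400 + 250 + 150 = 6200 kg.
Lower bound: ⌈6200/950⌉ = 7 containers.
A packing using 8 containers:
  container 1: 900 = 900
  container 2: 850 = 850
  container 3: 700 + 250 = 950
  container 4: 700 + 150 = 850
  container 5: 650 = 650
  container 6: 650 = 650
  container 7: 500 + 450 = 950
  container 8: 400 = 400
No arrangement into 7 containers stays within capacity, so 8 is optimal.

8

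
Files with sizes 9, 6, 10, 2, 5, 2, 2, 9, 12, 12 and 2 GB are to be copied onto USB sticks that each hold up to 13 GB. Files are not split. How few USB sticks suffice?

6

Total = 12 + 12 + 10 + 9 + 9 + 6 + 5 + 2 + 2 + 2 + 2 = 71 GB.
Lower bound: ⌈71/13⌉ = 6 USB sticks.
A packing using 6 USB sticks:
  USB stick 1: 12 = 12
  USB stick 2: 12 = 12
  USB stick 3: 10 + 2 = 12
  USB stick 4: 9 + 2 + 2 = 13
  USB stick 5: 9 + 2 = 11
  USB stick 6: 6 + 5 = 11
This matches the lower bound, so 6 is optimal.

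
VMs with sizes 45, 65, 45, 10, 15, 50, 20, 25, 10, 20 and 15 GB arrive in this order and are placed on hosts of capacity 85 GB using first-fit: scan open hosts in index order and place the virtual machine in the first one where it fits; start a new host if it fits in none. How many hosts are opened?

  45 → host 1 (new)  [load 45/85]
  65 → host 2 (new)  [load 65/85]
  45 → host 3 (new)  [load 45/85]
  10 → host 1  [load 55/85]
  15 → host 1  [load 70/85]
  50 → host 4 (new)  [load 50/85]
  20 → host 2  [load 85/85]
  25 → host 3  [load 70/85]
  10 → host 1  [load 80/85]
  20 → host 4  [load 70/85]
  15 → host 3  [load 85/85]
4 hosts opened.

4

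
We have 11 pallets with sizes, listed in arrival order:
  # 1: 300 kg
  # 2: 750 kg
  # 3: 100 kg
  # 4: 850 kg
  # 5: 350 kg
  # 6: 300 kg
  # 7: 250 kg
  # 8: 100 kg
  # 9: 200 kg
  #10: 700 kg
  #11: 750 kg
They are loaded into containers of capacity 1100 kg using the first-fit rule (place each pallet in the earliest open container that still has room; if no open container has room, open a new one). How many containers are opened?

  300 → container 1 (new)  [load 300/1100]
  750 → container 1  [load 1050/1100]
  100 → container 2 (new)  [load 100/1100]
  850 → container 2  [load 950/1100]
  350 → container 3 (new)  [load 350/1100]
  300 → container 3  [load 650/1100]
  250 → container 3  [load 900/1100]
  100 → container 2  [load 1050/1100]
  200 → container 3  [load 1100/1100]
  700 → container 4 (new)  [load 700/1100]
  750 → container 5 (new)  [load 750/1100]
5 containers opened.

5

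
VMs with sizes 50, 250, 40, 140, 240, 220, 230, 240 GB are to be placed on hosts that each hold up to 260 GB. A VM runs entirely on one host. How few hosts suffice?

Total = 250 + 240 + 240 + 230 + 220 + 140 + 50 + 40 = 1410 GB.
Lower bound: ⌈1410/260⌉ = 6 hosts.
A packing using 6 hosts:
  host 1: 250 = 250
  host 2: 240 = 240
  host 3: 240 = 240
  host 4: 230 = 230
  host 5: 220 + 40 = 260
  host 6: 140 + 50 = 190
This matches the lower bound, so 6 is optimal.

6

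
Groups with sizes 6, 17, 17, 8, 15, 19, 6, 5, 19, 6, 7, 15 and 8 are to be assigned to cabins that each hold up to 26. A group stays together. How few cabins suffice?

Total = 19 + 19 + 17 + 17 + 15 + 15 + 8 + 8 + 7 + 6 + 6 + 6 + 5 = 148.
Lower bound: ⌈148/26⌉ = 6 cabins.
A packing using 6 cabins:
  cabin 1: 19 + 7 = 26
  cabin 2: 19 + 6 = 25
  cabin 3: 17 + 8 = 25
  cabin 4: 17 + 8 = 25
  cabin 5: 15 + 6 + 5 = 26
  cabin 6: 15 + 6 = 21
This matches the lower bound, so 6 is optimal.

6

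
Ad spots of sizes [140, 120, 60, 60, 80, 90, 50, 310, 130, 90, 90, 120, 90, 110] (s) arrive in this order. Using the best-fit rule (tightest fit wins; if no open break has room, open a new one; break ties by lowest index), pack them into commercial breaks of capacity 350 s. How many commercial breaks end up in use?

5

  140 → break 1 (new)  [load 140/350]
  120 → break 1  [load 260/350]
  60 → break 1  [load 320/350]
  60 → break 2 (new)  [load 60/350]
  80 → break 2  [load 140/350]
  90 → break 2  [load 230/350]
  50 → break 2  [load 280/350]
  310 → break 3 (new)  [load 310/350]
  130 → break 4 (new)  [load 130/350]
  90 → break 4  [load 220/350]
  90 → break 4  [load 310/350]
  120 → break 5 (new)  [load 120/350]
  90 → break 5  [load 210/350]
  110 → break 5  [load 320/350]
5 commercial breaks opened.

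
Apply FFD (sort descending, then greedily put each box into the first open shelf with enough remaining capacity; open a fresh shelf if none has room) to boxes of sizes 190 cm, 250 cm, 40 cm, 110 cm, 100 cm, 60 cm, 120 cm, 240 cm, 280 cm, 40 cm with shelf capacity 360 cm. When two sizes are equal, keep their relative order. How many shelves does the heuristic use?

5

Sorted descending: 280, 250, 240, 190, 120, 110, 100, 60, 40, 40.
  280 → shelf 1 (new)  [load 280/360]
  250 → shelf 2 (new)  [load 250/360]
  240 → shelf 3 (new)  [load 240/360]
  190 → shelf 4 (new)  [load 190/360]
  120 → shelf 3  [load 360/360]
  110 → shelf 2  [load 360/360]
  100 → shelf 4  [load 290/360]
  60 → shelf 1  [load 340/360]
  40 → shelf 4  [load 330/360]
  40 → shelf 5 (new)  [load 40/360]
5 shelves opened.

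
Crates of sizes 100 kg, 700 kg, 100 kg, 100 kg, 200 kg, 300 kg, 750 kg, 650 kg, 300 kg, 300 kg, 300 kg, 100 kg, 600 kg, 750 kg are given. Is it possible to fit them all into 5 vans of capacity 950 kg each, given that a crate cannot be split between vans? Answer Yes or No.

Total = 5250 kg; ⌈5250/950⌉ = 6.
At least 6 vans are required, but only 5 are allowed.

No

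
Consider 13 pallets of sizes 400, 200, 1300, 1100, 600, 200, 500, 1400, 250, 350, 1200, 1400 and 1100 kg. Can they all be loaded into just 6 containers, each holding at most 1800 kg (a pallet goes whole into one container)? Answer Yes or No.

Yes

A valid assignment using 6 containers:
  container 1: 1400 + 400 = 1800
  container 2: 1400 + 350 = 1750
  container 3: 1300 + 500 = 1800
  container 4: 1200 + 600 = 1800
  container 5: 1100 + 250 + 200 + 200 = 1750
  container 6: 1100 = 1100
Every load is within 1800 kg, so 6 containers suffice.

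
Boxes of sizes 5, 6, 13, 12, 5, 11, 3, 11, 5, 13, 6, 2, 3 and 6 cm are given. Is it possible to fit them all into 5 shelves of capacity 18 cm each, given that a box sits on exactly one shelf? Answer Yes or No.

No

Total = 101 cm; ⌈101/18⌉ = 6.
At least 6 shelves are required, but only 5 are allowed.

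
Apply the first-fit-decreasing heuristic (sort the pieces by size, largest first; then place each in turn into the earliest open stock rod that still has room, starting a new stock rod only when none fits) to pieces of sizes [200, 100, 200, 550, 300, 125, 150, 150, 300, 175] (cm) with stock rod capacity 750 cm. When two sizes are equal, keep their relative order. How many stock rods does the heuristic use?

3

Sorted descending: 550, 300, 300, 200, 200, 175, 150, 150, 125, 100.
  550 → stock rod 1 (new)  [load 550/750]
  300 → stock rod 2 (new)  [load 300/750]
  300 → stock rod 2  [load 600/750]
  200 → stock rod 1  [load 750/750]
  200 → stock rod 3 (new)  [load 200/750]
  175 → stock rod 3  [load 375/750]
  150 → stock rod 2  [load 750/750]
  150 → stock rod 3  [load 525/750]
  125 → stock rod 3  [load 650/750]
  100 → stock rod 3  [load 750/750]
3 stock rods opened.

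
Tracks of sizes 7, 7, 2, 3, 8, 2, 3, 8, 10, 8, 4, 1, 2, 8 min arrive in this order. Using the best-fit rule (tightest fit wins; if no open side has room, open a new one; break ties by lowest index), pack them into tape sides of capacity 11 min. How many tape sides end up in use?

8

  7 → side 1 (new)  [load 7/11]
  7 → side 2 (new)  [load 7/11]
  2 → side 1  [load 9/11]
  3 → side 2  [load 10/11]
  8 → side 3 (new)  [load 8/11]
  2 → side 1  [load 11/11]
  3 → side 3  [load 11/11]
  8 → side 4 (new)  [load 8/11]
  10 → side 5 (new)  [load 10/11]
  8 → side 6 (new)  [load 8/11]
  4 → side 7 (new)  [load 4/11]
  1 → side 2  [load 11/11]
  2 → side 4  [load 10/11]
  8 → side 8 (new)  [load 8/11]
8 tape sides opened.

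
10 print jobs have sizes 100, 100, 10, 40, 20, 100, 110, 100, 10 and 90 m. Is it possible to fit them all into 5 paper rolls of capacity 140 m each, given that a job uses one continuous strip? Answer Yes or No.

Total = 680 m; ⌈680/140⌉ = 5.
6 print jobs each exceed half the capacity and cannot share a roll, forcing at least 6 paper rolls.
At least 6 paper rolls are required, but only 5 are allowed.

No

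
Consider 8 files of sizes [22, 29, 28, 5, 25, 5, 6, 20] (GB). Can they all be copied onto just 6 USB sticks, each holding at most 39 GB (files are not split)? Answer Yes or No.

Yes

A valid assignment using 5 USB sticks:
  USB stick 1: 29 + 6 = 35
  USB stick 2: 28 + 5 + 5 = 38
  USB stick 3: 25 = 25
  USB stick 4: 22 = 22
  USB stick 5: 20 = 20
That uses only 5 ≤ 6, so 6 USB sticks are enough.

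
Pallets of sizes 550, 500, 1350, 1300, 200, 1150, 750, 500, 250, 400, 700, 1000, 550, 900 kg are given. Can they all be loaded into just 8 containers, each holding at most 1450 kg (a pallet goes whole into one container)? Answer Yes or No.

A valid assignment using 8 containers:
  container 1: 1350 = 1350
  container 2: 1300 = 1300
  container 3: 1150 + 250 = 1400
  container 4: 1000 + 400 = 1400
  container 5: 900 + 550 = 1450
  container 6: 750 + 700 = 1450
  container 7: 550 + 500 + 200 = 1250
  container 8: 500 = 500
Every load is within 1450 kg, so 8 containers suffice.

Yes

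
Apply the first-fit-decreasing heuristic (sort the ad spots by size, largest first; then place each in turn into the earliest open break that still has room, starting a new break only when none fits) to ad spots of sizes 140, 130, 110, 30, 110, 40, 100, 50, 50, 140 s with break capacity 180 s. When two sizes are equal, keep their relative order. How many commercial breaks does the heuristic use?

6

Sorted descending: 140, 140, 130, 110, 110, 100, 50, 50, 40, 30.
  140 → break 1 (new)  [load 140/180]
  140 → break 2 (new)  [load 140/180]
  130 → break 3 (new)  [load 130/180]
  110 → break 4 (new)  [load 110/180]
  110 → break 5 (new)  [load 110/180]
  100 → break 6 (new)  [load 100/180]
  50 → break 3  [load 180/180]
  50 → break 4  [load 160/180]
  40 → break 1  [load 180/180]
  30 → break 2  [load 170/180]
6 commercial breaks opened.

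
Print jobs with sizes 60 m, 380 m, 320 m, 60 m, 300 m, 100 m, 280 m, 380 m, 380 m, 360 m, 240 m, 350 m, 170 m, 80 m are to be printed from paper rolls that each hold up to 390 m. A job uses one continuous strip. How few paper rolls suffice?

10

Total = 380 + 380 + 380 + 360 + 350 + 320 + 300 + 280 + 240 + 170 + 100 + 80 + 60 + 60 = 3460 m.
Lower bound: ⌈3460/390⌉ = 9 paper rolls.
A packing using 10 paper rolls:
  roll 1: 380 = 380
  roll 2: 380 = 380
  roll 3: 380 = 380
  roll 4: 360 = 360
  roll 5: 350 = 350
  roll 6: 320 + 60 = 380
  roll 7: 300 + 80 = 380
  roll 8: 280 + 100 = 380
  roll 9: 240 + 60 = 300
  roll 10: 170 = 170
No arrangement into 9 paper rolls stays within capacity, so 10 is optimal.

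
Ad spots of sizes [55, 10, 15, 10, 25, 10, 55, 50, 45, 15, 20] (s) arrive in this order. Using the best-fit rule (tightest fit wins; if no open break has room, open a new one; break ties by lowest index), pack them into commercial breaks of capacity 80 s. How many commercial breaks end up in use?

  55 → break 1 (new)  [load 55/80]
  10 → break 1  [load 65/80]
  15 → break 1  [load 80/80]
  10 → break 2 (new)  [load 10/80]
  25 → break 2  [load 35/80]
  10 → break 2  [load 45/80]
  55 → break 3 (new)  [load 55/80]
  50 → break 4 (new)  [load 50/80]
  45 → break 5 (new)  [load 45/80]
  15 → break 3  [load 70/80]
  20 → break 4  [load 70/80]
5 commercial breaks opened.

5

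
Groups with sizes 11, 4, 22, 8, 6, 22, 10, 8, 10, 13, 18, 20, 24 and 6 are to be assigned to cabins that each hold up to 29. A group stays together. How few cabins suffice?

7

Total = 24 + 22 + 22 + 20 + 18 + 13 + 11 + 10 + 10 + 8 + 8 + 6 + 6 + 4 = 182.
Lower bound: ⌈182/29⌉ = 7 cabins.
A packing using 7 cabins:
  cabin 1: 24 + 4 = 28
  cabin 2: 22 + 6 = 28
  cabin 3: 22 + 6 = 28
  cabin 4: 20 + 8 = 28
  cabin 5: 18 + 11 = 29
  cabin 6: 13 + 10 = 23
  cabin 7: 10 + 8 = 18
This matches the lower bound, so 7 is optimal.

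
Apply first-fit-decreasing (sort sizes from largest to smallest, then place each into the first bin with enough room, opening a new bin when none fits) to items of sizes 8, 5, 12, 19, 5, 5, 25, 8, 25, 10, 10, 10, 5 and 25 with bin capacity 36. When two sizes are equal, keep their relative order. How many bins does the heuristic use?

Sorted descending: 25, 25, 25, 19, 12, 10, 10, 10, 8, 8, 5, 5, 5, 5.
  25 → bin 1 (new)  [load 25/36]
  25 → bin 2 (new)  [load 25/36]
  25 → bin 3 (new)  [load 25/36]
  19 → bin 4 (new)  [load 19/36]
  12 → bin 4  [load 31/36]
  10 → bin 1  [load 35/36]
  10 → bin 2  [load 35/36]
  10 → bin 3  [load 35/36]
  8 → bin 5 (new)  [load 8/36]
  8 → bin 5  [load 16/36]
  5 → bin 4  [load 36/36]
  5 → bin 5  [load 21/36]
  5 → bin 5  [load 26/36]
  5 → bin 5  [load 31/36]
5 bins opened.

5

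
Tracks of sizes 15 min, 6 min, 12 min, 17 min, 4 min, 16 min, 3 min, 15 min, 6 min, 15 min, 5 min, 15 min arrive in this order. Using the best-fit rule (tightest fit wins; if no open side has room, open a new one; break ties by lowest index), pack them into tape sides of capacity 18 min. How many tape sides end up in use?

8

  15 → side 1 (new)  [load 15/18]
  6 → side 2 (new)  [load 6/18]
  12 → side 2  [load 18/18]
  17 → side 3 (new)  [load 17/18]
  4 → side 4 (new)  [load 4/18]
  16 → side 5 (new)  [load 16/18]
  3 → side 1  [load 18/18]
  15 → side 6 (new)  [load 15/18]
  6 → side 4  [load 10/18]
  15 → side 7 (new)  [load 15/18]
  5 → side 4  [load 15/18]
  15 → side 8 (new)  [load 15/18]
8 tape sides opened.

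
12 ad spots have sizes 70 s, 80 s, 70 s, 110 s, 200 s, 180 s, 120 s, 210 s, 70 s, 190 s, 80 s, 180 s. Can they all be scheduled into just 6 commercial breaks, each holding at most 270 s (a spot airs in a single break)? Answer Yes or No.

Total = 1560 s; ⌈1560/270⌉ = 6.
The bound of 6 does not rule out 6, but exhaustive search shows no assignment into 6 commercial breaks of capacity 270 s exists — the minimum is 7.

No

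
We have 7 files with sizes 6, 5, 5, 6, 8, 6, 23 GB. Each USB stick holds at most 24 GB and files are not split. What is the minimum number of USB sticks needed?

Total = 23 + 8 + 6 + 6 + 6 + 5 + 5 = 59 GB.
Lower bound: ⌈59/24⌉ = 3 USB sticks.
A packing using 3 USB sticks:
  USB stick 1: 23 = 23
  USB stick 2: 8 + 6 + 6 = 20
  USB stick 3: 6 + 5 + 5 = 16
This matches the lower bound, so 3 is optimal.

3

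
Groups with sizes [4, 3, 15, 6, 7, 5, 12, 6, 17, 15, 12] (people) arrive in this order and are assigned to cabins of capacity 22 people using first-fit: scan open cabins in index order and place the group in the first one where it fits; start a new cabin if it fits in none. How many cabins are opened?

6

  4 → cabin 1 (new)  [load 4/22]
  3 → cabin 1  [load 7/22]
  15 → cabin 1  [load 22/22]
  6 → cabin 2 (new)  [load 6/22]
  7 → cabin 2  [load 13/22]
  5 → cabin 2  [load 18/22]
  12 → cabin 3 (new)  [load 12/22]
  6 → cabin 3  [load 18/22]
  17 → cabin 4 (new)  [load 17/22]
  15 → cabin 5 (new)  [load 15/22]
  12 → cabin 6 (new)  [load 12/22]
6 cabins opened.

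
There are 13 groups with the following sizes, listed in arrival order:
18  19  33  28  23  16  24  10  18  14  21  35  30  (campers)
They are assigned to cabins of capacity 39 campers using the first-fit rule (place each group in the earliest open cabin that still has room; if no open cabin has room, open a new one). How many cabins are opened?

8

  18 → cabin 1 (new)  [load 18/39]
  19 → cabin 1  [load 37/39]
  33 → cabin 2 (new)  [load 33/39]
  28 → cabin 3 (new)  [load 28/39]
  23 → cabin 4 (new)  [load 23/39]
  16 → cabin 4  [load 39/39]
  24 → cabin 5 (new)  [load 24/39]
  10 → cabin 3  [load 38/39]
  18 → cabin 6 (new)  [load 18/39]
  14 → cabin 5  [load 38/39]
  21 → cabin 6  [load 39/39]
  35 → cabin 7 (new)  [load 35/39]
  30 → cabin 8 (new)  [load 30/39]
8 cabins opened.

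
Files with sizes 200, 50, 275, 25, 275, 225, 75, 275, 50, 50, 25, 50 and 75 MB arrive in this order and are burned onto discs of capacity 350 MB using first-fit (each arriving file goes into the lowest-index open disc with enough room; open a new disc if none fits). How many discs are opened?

5

  200 → disc 1 (new)  [load 200/350]
  50 → disc 1  [load 250/350]
  275 → disc 2 (new)  [load 275/350]
  25 → disc 1  [load 275/350]
  275 → disc 3 (new)  [load 275/350]
  225 → disc 4 (new)  [load 225/350]
  75 → disc 1  [load 350/350]
  275 → disc 5 (new)  [load 275/350]
  50 → disc 2  [load 325/350]
  50 → disc 3  [load 325/350]
  25 → disc 2  [load 350/350]
  50 → disc 4  [load 275/350]
  75 → disc 4  [load 350/350]
5 discs opened.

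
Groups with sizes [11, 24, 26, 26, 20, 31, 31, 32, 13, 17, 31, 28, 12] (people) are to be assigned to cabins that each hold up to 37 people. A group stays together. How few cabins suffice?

Total = 32 + 31 + 31 + 31 + 28 + 26 + 26 + 24 + 20 + 17 + 13 + 12 + 11 = 302 people.
Lower bound: ⌈302/37⌉ = 9 cabins.
A packing using 10 cabins:
  cabin 1: 32 = 32
  cabin 2: 31 = 31
  cabin 3: 31 = 31
  cabin 4: 31 = 31
  cabin 5: 28 = 28
  cabin 6: 26 + 11 = 37
  cabin 7: 26 = 26
  cabin 8: 24 + 13 = 37
  cabin 9: 20 + 17 = 37
  cabin 10: 12 = 12
No arrangement into 9 cabins stays within capacity, so 10 is optimal.

10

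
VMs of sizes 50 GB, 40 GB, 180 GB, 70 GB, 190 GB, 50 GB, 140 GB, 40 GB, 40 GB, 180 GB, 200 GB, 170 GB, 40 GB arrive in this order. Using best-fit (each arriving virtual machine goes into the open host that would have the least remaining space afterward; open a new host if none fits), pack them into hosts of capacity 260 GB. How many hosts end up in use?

  50 → host 1 (new)  [load 50/260]
  40 → host 1  [load 90/260]
  180 → host 2 (new)  [load 180/260]
  70 → host 2  [load 250/260]
  190 → host 3 (new)  [load 190/260]
  50 → host 3  [load 240/260]
  140 → host 1  [load 230/260]
  40 → host 4 (new)  [load 40/260]
  40 → host 4  [load 80/260]
  180 → host 4  [load 260/260]
  200 → host 5 (new)  [load 200/260]
  170 → host 6 (new)  [load 170/260]
  40 → host 5  [load 240/260]
6 hosts opened.

6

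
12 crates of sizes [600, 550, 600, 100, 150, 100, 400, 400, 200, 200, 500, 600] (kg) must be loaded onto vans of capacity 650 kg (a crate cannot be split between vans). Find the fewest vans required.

Total = 600 + 600 + 600 + 550 + 500 + 400 + 400 + 200 + 200 + 150 + 100 + 100 = 4400 kg.
Lower bound: ⌈4400/650⌉ = 7 vans.
A packing using 8 vans:
  van 1: 600 = 600
  van 2: 600 = 600
  van 3: 600 = 600
  van 4: 550 + 100 = 650
  van 5: 500 + 150 = 650
  van 6: 400 + 200 = 600
  van 7: 400 + 200 = 600
  van 8: 100 = 100
No arrangement into 7 vans stays within capacity, so 8 is optimal.

8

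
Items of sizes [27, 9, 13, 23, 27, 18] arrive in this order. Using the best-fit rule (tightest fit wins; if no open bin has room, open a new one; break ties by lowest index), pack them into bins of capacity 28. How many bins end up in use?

5

  27 → bin 1 (new)  [load 27/28]
  9 → bin 2 (new)  [load 9/28]
  13 → bin 2  [load 22/28]
  23 → bin 3 (new)  [load 23/28]
  27 → bin 4 (new)  [load 27/28]
  18 → bin 5 (new)  [load 18/28]
5 bins opened.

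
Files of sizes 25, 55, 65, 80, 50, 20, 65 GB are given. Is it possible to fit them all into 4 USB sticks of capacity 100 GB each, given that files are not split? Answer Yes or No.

Total = 360 GB; ⌈360/100⌉ = 4.
The bound of 4 does not rule out 4, but exhaustive search shows no assignment into 4 USB sticks of capacity 100 GB exists — the minimum is 5.

No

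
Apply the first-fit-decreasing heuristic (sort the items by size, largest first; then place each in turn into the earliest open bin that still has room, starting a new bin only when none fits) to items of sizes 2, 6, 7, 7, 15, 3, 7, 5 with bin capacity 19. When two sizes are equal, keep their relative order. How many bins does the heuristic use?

3

Sorted descending: 15, 7, 7, 7, 6, 5, 3, 2.
  15 → bin 1 (new)  [load 15/19]
  7 → bin 2 (new)  [load 7/19]
  7 → bin 2  [load 14/19]
  7 → bin 3 (new)  [load 7/19]
  6 → bin 3  [load 13/19]
  5 → bin 2  [load 19/19]
  3 → bin 1  [load 18/19]
  2 → bin 3  [load 15/19]
3 bins opened.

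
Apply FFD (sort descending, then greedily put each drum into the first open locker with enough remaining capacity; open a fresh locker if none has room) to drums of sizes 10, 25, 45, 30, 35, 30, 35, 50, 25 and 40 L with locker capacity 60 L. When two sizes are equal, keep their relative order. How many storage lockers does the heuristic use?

Sorted descending: 50, 45, 40, 35, 35, 30, 30, 25, 25, 10.
  50 → locker 1 (new)  [load 50/60]
  45 → locker 2 (new)  [load 45/60]
  40 → locker 3 (new)  [load 40/60]
  35 → locker 4 (new)  [load 35/60]
  35 → locker 5 (new)  [load 35/60]
  30 → locker 6 (new)  [load 30/60]
  30 → locker 6  [load 60/60]
  25 → locker 4  [load 60/60]
  25 → locker 5  [load 60/60]
  10 → locker 1  [load 60/60]
6 storage lockers opened.

6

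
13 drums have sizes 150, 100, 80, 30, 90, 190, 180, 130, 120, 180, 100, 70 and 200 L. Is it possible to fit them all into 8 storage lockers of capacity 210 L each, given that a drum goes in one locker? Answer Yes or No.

Total = 1620 L; ⌈1620/210⌉ = 8.
The bound of 8 does not rule out 8, but exhaustive search shows no assignment into 8 storage lockers of capacity 210 L exists — the minimum is 9.

No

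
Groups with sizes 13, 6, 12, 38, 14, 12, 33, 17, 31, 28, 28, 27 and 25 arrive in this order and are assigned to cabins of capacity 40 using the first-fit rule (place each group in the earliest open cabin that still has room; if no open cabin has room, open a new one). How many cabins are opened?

  13 → cabin 1 (new)  [load 13/40]
  6 → cabin 1  [load 19/40]
  12 → cabin 1  [load 31/40]
  38 → cabin 2 (new)  [load 38/40]
  14 → cabin 3 (new)  [load 14/40]
  12 → cabin 3  [load 26/40]
  33 → cabin 4 (new)  [load 33/40]
  17 → cabin 5 (new)  [load 17/40]
  31 → cabin 6 (new)  [load 31/40]
  28 → cabin 7 (new)  [load 28/40]
  28 → cabin 8 (new)  [load 28/40]
  27 → cabin 9 (new)  [load 27/40]
  25 → cabin 10 (new)  [load 25/40]
10 cabins opened.

10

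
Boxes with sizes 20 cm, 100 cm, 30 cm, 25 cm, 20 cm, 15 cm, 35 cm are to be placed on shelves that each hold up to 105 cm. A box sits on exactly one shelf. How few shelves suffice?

3

Total = 100 + 35 + 30 + 25 + 20 + 20 + 15 = 245 cm.
Lower bound: ⌈245/105⌉ = 3 shelves.
A packing using 3 shelves:
  shelf 1: 100 = 100
  shelf 2: 35 + 30 + 25 + 15 = 105
  shelf 3: 20 + 20 = 40
This matches the lower bound, so 3 is optimal.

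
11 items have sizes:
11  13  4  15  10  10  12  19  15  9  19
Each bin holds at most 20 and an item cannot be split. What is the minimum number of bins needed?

8

Total = 19 + 19 + 15 + 15 + 13 + 12 + 11 + 10 + 10 + 9 + 4 = 137.
Lower bound: ⌈137/20⌉ = 7 bins.
A packing using 8 bins:
  bin 1: 19 = 19
  bin 2: 19 = 19
  bin 3: 15 + 4 = 19
  bin 4: 15 = 15
  bin 5: 13 = 13
  bin 6: 12 = 12
  bin 7: 11 + 9 = 20
  bin 8: 10 + 10 = 20
No arrangement into 7 bins stays within capacity, so 8 is optimal.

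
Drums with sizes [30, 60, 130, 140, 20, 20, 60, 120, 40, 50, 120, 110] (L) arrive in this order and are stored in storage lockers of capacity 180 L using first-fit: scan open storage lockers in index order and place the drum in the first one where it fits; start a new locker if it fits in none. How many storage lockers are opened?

6

  30 → locker 1 (new)  [load 30/180]
  60 → locker 1  [load 90/180]
  130 → locker 2 (new)  [load 130/180]
  140 → locker 3 (new)  [load 140/180]
  20 → locker 1  [load 110/180]
  20 → locker 1  [load 130/180]
  60 → locker 4 (new)  [load 60/180]
  120 → locker 4  [load 180/180]
  40 → locker 1  [load 170/180]
  50 → locker 2  [load 180/180]
  120 → locker 5 (new)  [load 120/180]
  110 → locker 6 (new)  [load 110/180]
6 storage lockers opened.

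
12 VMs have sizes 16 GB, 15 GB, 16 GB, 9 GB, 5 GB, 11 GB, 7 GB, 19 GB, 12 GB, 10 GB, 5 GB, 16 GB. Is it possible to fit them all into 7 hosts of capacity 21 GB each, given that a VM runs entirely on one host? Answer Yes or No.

No

Total = 141 GB; ⌈141/21⌉ = 7.
The bound of 7 does not rule out 7, but exhaustive search shows no assignment into 7 hosts of capacity 21 GB exists — the minimum is 8.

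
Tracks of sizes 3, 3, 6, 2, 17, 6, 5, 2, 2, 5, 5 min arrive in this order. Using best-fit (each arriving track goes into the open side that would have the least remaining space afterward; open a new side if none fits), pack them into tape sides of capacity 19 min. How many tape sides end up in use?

  3 → side 1 (new)  [load 3/19]
  3 → side 1  [load 6/19]
  6 → side 1  [load 12/19]
  2 → side 1  [load 14/19]
  17 → side 2 (new)  [load 17/19]
  6 → side 3 (new)  [load 6/19]
  5 → side 1  [load 19/19]
  2 → side 2  [load 19/19]
  2 → side 3  [load 8/19]
  5 → side 3  [load 13/19]
  5 → side 3  [load 18/19]
3 tape sides opened.

3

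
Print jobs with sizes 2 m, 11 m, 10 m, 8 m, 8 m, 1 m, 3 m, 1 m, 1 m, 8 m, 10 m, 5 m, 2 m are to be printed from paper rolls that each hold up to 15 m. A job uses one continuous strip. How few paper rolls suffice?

Total = 11 + 10 + 10 + 8 + 8 + 8 + 5 + 3 + 2 + 2 + 1 + 1 + 1 = 70 m.
Lower bound: ⌈70/15⌉ = 5 paper rolls.
Also, 6 print jobs each exceed 15/2 m, and no two of those can share a roll, so at least 6 paper rolls are needed.
A packing using 6 paper rolls:
  roll 1: 11 + 3 + 1 = 15
  roll 2: 10 + 5 = 15
  roll 3: 10 + 2 + 2 + 1 = 15
  roll 4: 8 + 1 = 9
  roll 5: 8 = 8
  roll 6: 8 = 8
This matches the lower bound, so 6 is optimal.

6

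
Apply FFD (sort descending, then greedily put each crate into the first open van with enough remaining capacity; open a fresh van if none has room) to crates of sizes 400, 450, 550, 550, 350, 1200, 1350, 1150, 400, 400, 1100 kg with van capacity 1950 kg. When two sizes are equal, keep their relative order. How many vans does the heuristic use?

Sorted descending: 1350, 1200, 1150, 1100, 550, 550, 450, 400, 400, 400, 350.
  1350 → van 1 (new)  [load 1350/1950]
  1200 → van 2 (new)  [load 1200/1950]
  1150 → van 3 (new)  [load 1150/1950]
  1100 → van 4 (new)  [load 1100/1950]
  550 → van 1  [load 1900/1950]
  550 → van 2  [load 1750/1950]
  450 → van 3  [load 1600/1950]
  400 → van 4  [load 1500/1950]
  400 → van 4  [load 1900/1950]
  400 → van 5 (new)  [load 400/1950]
  350 → van 3  [load 1950/1950]
5 vans opened.

5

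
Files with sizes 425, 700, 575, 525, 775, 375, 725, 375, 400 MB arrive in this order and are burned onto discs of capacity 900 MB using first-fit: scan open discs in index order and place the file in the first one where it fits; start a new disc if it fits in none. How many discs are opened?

  425 → disc 1 (new)  [load 425/900]
  700 → disc 2 (new)  [load 700/900]
  575 → disc 3 (new)  [load 575/900]
  525 → disc 4 (new)  [load 525/900]
  775 → disc 5 (new)  [load 775/900]
  375 → disc 1  [load 800/900]
  725 → disc 6 (new)  [load 725/900]
  375 → disc 4  [load 900/900]
  400 → disc 7 (new)  [load 400/900]
7 discs opened.

7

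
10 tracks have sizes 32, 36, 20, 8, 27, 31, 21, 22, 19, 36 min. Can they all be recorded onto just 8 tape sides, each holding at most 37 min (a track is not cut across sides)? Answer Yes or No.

Total = 252 min; ⌈252/37⌉ = 7.
9 tracks each exceed half the capacity and cannot share a side, forcing at least 9 tape sides.
At least 9 tape sides are required, but only 8 are allowed.

No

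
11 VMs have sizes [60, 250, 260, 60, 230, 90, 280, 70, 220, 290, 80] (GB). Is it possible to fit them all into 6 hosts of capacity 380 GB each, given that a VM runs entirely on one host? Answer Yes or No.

A valid assignment using 6 hosts:
  host 1: 290 + 90 = 380
  host 2: 280 + 80 = 360
  host 3: 260 + 70 = 330
  host 4: 250 + 60 + 60 = 370
  host 5: 230 = 230
  host 6: 220 = 220
Every load is within 380 GB, so 6 hosts suffice.

Yes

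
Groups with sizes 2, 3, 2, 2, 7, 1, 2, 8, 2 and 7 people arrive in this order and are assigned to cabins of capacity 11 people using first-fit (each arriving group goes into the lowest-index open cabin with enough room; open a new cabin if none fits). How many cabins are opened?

  2 → cabin 1 (new)  [load 2/11]
  3 → cabin 1  [load 5/11]
  2 → cabin 1  [load 7/11]
  2 → cabin 1  [load 9/11]
  7 → cabin 2 (new)  [load 7/11]
  1 → cabin 1  [load 10/11]
  2 → cabin 2  [load 9/11]
  8 → cabin 3 (new)  [load 8/11]
  2 → cabin 2  [load 11/11]
  7 → cabin 4 (new)  [load 7/11]
4 cabins opened.

4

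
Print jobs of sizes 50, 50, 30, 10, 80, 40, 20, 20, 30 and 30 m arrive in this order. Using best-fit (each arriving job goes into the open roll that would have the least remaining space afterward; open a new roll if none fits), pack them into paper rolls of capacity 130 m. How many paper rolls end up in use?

3

  50 → roll 1 (new)  [load 50/130]
  50 → roll 1  [load 100/130]
  30 → roll 1  [load 130/130]
  10 → roll 2 (new)  [load 10/130]
  80 → roll 2  [load 90/130]
  40 → roll 2  [load 130/130]
  20 → roll 3 (new)  [load 20/130]
  20 → roll 3  [load 40/130]
  30 → roll 3  [load 70/130]
  30 → roll 3  [load 100/130]
3 paper rolls opened.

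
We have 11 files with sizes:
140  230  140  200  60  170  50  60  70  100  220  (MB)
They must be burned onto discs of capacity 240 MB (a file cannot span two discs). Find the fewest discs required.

Total = 230 + 220 + 200 + 170 + 140 + 140 + 100 + 70 + 60 + 60 + 50 = 1440 MB.
Lower bound: ⌈1440/240⌉ = 6 discs.
A packing using 7 discs:
  disc 1: 230 = 230
  disc 2: 220 = 220
  disc 3: 200 = 200
  disc 4: 170 + 70 = 240
  disc 5: 140 + 100 = 240
  disc 6: 140 + 60 = 200
  disc 7: 60 + 50 = 110
No arrangement into 6 discs stays within capacity, so 7 is optimal.

7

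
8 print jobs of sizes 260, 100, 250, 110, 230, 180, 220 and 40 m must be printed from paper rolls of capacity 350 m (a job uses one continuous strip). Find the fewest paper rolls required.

Total = 260 + 250 + 230 + 220 + 180 + 110 + 100 + 40 = 1390 m.
Lower bound: ⌈1390/350⌉ = 4 paper rolls.
Also, 5 print jobs each exceed 175 m, and no two of those can share a roll, so at least 5 paper rolls are needed.
A packing using 5 paper rolls:
  roll 1: 260 + 40 = 300
  roll 2: 250 + 100 = 350
  roll 3: 230 + 110 = 340
  roll 4: 220 = 220
  roll 5: 180 = 180
This matches the lower bound, so 5 is optimal.

5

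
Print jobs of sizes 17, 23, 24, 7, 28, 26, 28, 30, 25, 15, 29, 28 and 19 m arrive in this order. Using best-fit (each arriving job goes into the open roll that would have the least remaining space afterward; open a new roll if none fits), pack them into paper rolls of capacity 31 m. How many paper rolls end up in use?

  17 → roll 1 (new)  [load 17/31]
  23 → roll 2 (new)  [load 23/31]
  24 → roll 3 (new)  [load 24/31]
  7 → roll 3  [load 31/31]
  28 → roll 4 (new)  [load 28/31]
  26 → roll 5 (new)  [load 26/31]
  28 → roll 6 (new)  [load 28/31]
  30 → roll 7 (new)  [load 30/31]
  25 → roll 8 (new)  [load 25/31]
  15 → roll 9 (new)  [load 15/31]
  29 → roll 10 (new)  [load 29/31]
  28 → roll 11 (new)  [load 28/31]
  19 → roll 12 (new)  [load 19/31]
12 paper rolls opened.

12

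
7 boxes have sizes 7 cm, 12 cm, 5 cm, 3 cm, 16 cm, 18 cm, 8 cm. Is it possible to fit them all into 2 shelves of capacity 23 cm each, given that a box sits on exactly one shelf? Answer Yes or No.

No

Total = 69 cm; ⌈69/23⌉ = 3.
At least 3 shelves are required, but only 2 are allowed.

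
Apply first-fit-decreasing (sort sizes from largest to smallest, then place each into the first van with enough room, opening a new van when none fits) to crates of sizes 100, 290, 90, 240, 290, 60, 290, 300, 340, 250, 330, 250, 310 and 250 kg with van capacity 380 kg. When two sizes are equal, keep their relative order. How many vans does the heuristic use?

Sorted descending: 340, 330, 310, 300, 290, 290, 290, 250, 250, 250, 240, 100, 90, 60.
  340 → van 1 (new)  [load 340/380]
  330 → van 2 (new)  [load 330/380]
  310 → van 3 (new)  [load 310/380]
  300 → van 4 (new)  [load 300/380]
  290 → van 5 (new)  [load 290/380]
  290 → van 6 (new)  [load 290/380]
  290 → van 7 (new)  [load 290/380]
  250 → van 8 (new)  [load 250/380]
  250 → van 9 (new)  [load 250/380]
  250 → van 10 (new)  [load 250/380]
  240 → van 11 (new)  [load 240/380]
  100 → van 8  [load 350/380]
  90 → van 5  [load 380/380]
  60 → van 3  [load 370/380]
11 vans opened.

11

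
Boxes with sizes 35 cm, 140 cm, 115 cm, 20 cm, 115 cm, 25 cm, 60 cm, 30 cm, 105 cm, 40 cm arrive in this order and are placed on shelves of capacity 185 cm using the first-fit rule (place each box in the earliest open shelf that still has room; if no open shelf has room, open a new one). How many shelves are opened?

4

  35 → shelf 1 (new)  [load 35/185]
  140 → shelf 1  [load 175/185]
  115 → shelf 2 (new)  [load 115/185]
  20 → shelf 2  [load 135/185]
  115 → shelf 3 (new)  [load 115/185]
  25 → shelf 2  [load 160/185]
  60 → shelf 3  [load 175/185]
  30 → shelf 4 (new)  [load 30/185]
  105 → shelf 4  [load 135/185]
  40 → shelf 4  [load 175/185]
4 shelves opened.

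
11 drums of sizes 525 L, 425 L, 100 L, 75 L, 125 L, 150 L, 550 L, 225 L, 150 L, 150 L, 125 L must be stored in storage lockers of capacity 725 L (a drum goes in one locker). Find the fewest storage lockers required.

4

Total = 550 + 525 + 425 + 225 + 150 + 150 + 150 + 125 + 125 + 100 + 75 = 2600 L.
Lower bound: ⌈2600/725⌉ = 4 storage lockers.
A packing using 4 storage lockers:
  locker 1: 550 + 150 = 700
  locker 2: 525 + 150 = 675
  locker 3: 425 + 225 + 75 = 725
  locker 4: 150 + 125 + 125 + 100 = 500
This matches the lower bound, so 4 is optimal.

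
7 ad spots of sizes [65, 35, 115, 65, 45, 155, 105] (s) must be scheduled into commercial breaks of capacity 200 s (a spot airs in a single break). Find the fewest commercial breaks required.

Total = 155 + 115 + 105 + 65 + 65 + 45 + 35 = 585 s.
Lower bound: ⌈585/200⌉ = 3 commercial breaks.
A packing using 4 commercial breaks:
  break 1: 155 + 45 = 200
  break 2: 115 + 65 = 180
  break 3: 105 + 65 = 170
  break 4: 35 = 35
No arrangement into 3 commercial breaks stays within capacity, so 4 is optimal.

4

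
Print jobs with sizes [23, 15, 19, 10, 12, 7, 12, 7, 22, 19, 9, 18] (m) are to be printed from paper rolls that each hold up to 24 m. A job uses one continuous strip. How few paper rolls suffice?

Total = 23 + 22 + 19 + 19 + 18 + 15 + 12 + 12 + 10 + 9 + 7 + 7 = 173 m.
Lower bound: ⌈173/24⌉ = 8 paper rolls.
A packing using 8 paper rolls:
  roll 1: 23 = 23
  roll 2: 22 = 22
  roll 3: 19 = 19
  roll 4: 19 = 19
  roll 5: 18 = 18
  roll 6: 15 + 9 = 24
  roll 7: 12 + 12 = 24
  roll 8: 10 + 7 + 7 = 24
This matches the lower bound, so 8 is optimal.

8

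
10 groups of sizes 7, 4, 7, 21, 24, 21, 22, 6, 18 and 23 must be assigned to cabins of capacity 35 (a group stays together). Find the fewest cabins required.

6

Total = 24 + 23 + 22 + 21 + 21 + 18 + 7 + 7 + 6 + 4 = 153.
Lower bound: ⌈153/35⌉ = 5 cabins.
Also, 6 groups each exceed 35/2, and no two of those can share a cabin, so at least 6 cabins are needed.
A packing using 6 cabins:
  cabin 1: 24 + 7 + 4 = 35
  cabin 2: 23 + 7 = 30
  cabin 3: 22 + 6 = 28
  cabin 4: 21 = 21
  cabin 5: 21 = 21
  cabin 6: 18 = 18
This matches the lower bound, so 6 is optimal.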